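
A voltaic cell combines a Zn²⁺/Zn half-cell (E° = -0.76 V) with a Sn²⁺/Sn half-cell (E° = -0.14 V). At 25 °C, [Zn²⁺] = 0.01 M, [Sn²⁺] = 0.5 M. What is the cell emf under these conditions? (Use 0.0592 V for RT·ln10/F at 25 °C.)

0.670 V

The Sn²⁺/Sn couple has the higher reduction potential and acts as the cathode, so E°_cell = -0.14 − (-0.76) = 0.62 V.
Balancing electrons gives n = 2; the reaction quotient is Q = [Zn²⁺]/[Sn²⁺] = 0.0200.
At 25 °C, E = E° − (0.0592/n) log Q = 0.62 − (0.0592/2)(-1.699) = 0.620 + 0.050 = 0.670 V.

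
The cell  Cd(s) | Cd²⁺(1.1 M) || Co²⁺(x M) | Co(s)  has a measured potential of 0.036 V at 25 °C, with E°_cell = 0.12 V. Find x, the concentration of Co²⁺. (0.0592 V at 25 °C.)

0.0016 M

From the Nernst equation, log Q = n(E° − E)/0.0592 = 2(0.12 − 0.036)/0.0592 = 2.838, so Q = 688.
With Q = [Cd²⁺]/[Co²⁺] and the known concentrations, [Co²⁺] in the denominator gives [Co²⁺] = 0.0016 M.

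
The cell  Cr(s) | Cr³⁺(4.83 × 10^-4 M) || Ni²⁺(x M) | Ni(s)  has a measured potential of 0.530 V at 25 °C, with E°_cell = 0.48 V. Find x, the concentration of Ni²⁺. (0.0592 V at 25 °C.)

From the Nernst equation, log Q = n(E° − E)/0.0592 = 6(0.48 − 0.530)/0.0592 = -5.068, so Q = 8.56 × 10^-6.
With Q = [Cr³⁺]^2/[Ni²⁺]^3 and the known concentrations, [Ni²⁺]^3 in the denominator gives [Ni²⁺] = 0.3 M.

0.3 M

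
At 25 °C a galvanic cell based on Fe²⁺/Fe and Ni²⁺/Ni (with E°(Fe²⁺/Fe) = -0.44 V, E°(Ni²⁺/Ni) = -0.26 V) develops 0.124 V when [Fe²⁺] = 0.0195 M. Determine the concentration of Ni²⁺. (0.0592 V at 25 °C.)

From the Nernst equation, log Q = n(E° − E)/0.0592 = 2(0.18 − 0.124)/0.0592 = 1.892, so Q = 78.0.
With Q = [Fe²⁺]/[Ni²⁺] and the known concentrations, [Ni²⁺] in the denominator gives [Ni²⁺] = 2.5 × 10^-4 M.

2.5 × 10^-4 M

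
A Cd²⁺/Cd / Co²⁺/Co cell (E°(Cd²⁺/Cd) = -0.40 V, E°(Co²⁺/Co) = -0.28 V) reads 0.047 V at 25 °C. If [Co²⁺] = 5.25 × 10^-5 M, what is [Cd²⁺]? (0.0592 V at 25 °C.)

From the Nernst equation, log Q = n(E° − E)/0.0592 = 2(0.12 − 0.047)/0.0592 = 2.466, so Q = 293.
With Q = [Cd²⁺]/[Co²⁺] and the known concentrations, [Cd²⁺] in the numerator gives [Cd²⁺] = 0.015 M.

0.015 M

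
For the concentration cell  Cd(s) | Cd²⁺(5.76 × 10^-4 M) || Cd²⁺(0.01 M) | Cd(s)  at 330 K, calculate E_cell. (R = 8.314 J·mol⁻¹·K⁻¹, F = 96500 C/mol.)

Both half-cells are Cd²⁺/Cd, so E°_cell = 0. The concentrated side is the cathode; the cell reaction moves Cd²⁺ from high to low concentration with n = 2.
Q = [Cd²⁺]_dilute/[Cd²⁺]_conc = 5.76 × 10^-4/0.01 = 0.0576.
E = 0 − (RT/nF) ln Q = −((8.314×330)/(2×96500))(-2.854) = 0.0406 V.

0.041 V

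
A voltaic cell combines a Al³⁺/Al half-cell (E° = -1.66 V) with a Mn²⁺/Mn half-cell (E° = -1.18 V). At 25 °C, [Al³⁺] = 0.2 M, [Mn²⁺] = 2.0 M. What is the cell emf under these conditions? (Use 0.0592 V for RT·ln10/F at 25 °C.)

0.503 V

The Mn²⁺/Mn couple has the higher reduction potential and acts as the cathode, so E°_cell = -1.18 − (-1.66) = 0.48 V.
Balancing electrons gives n = 6; the reaction quotient is Q = [Al³⁺]^2/[Mn²⁺]^3 = 0.00500.
At 25 °C, E = E° − (0.0592/n) log Q = 0.48 − (0.0592/6)(-2.301) = 0.480 + 0.023 = 0.503 V.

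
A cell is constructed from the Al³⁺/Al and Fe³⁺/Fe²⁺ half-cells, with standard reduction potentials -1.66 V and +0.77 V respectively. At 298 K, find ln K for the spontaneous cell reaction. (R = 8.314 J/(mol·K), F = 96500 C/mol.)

E°_cell = +0.77 − (-1.66) = 2.43 V, with n = 3 electrons transferred.
At equilibrium E = 0, so the Nernst equation gives ln K = nFE°/RT = (3)(96500)(2.43)/((8.314)(298)) = 283.94.

ln K = 283.9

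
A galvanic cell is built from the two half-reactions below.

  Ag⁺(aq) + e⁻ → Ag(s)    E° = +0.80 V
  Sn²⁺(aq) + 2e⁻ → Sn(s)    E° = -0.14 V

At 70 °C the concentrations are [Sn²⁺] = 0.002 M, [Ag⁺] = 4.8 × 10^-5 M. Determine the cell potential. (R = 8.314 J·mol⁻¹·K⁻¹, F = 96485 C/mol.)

0.738 V

The Ag⁺/Ag couple has the higher reduction potential and acts as the cathode, so E°_cell = +0.80 − (-0.14) = 0.94 V.
Balancing electrons gives n = 2; the reaction quotient is Q = [Sn²⁺]/[Ag⁺]^2 = 8.68 × 10^5.
E = E° − (RT/nF) ln Q = 0.94 − (8.314×343)/(2×96485) × (13.674) = 0.940 − 0.202 = 0.738 V.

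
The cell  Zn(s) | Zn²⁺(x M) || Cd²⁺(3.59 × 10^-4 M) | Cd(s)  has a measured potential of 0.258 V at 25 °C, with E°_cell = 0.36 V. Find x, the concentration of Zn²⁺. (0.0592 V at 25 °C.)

From the Nernst equation, log Q = n(E° − E)/0.0592 = 2(0.36 − 0.258)/0.0592 = 3.446, so Q = 2790.
With Q = [Zn²⁺]/[Cd²⁺] and the known concentrations, [Zn²⁺] in the numerator gives [Zn²⁺] = 1.0 M.

1.0 M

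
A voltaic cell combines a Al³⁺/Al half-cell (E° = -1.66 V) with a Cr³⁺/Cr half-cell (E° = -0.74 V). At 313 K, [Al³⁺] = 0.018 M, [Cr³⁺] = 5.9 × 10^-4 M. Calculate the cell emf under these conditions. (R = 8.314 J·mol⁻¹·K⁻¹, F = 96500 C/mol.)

The Cr³⁺/Cr couple has the higher reduction potential and acts as the cathode, so E°_cell = -0.74 − (-1.66) = 0.92 V.
Balancing electrons gives n = 3; the reaction quotient is Q = [Al³⁺]/[Cr³⁺] = 30.5.
E = E° − (RT/nF) ln Q = 0.92 − (8.314×313)/(3×96500) × (3.418) = 0.920 − 0.031 = 0.889 V.

0.889 V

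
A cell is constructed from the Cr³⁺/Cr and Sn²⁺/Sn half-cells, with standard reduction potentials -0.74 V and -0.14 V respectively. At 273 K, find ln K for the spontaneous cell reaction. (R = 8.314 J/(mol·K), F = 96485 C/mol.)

ln K = 153.0

E°_cell = -0.14 − (-0.74) = 0.60 V, with n = 6 electrons transferred.
At equilibrium E = 0, so the Nernst equation gives ln K = nFE°/RT = (6)(96485)(0.60)/((8.314)(273)) = 153.03.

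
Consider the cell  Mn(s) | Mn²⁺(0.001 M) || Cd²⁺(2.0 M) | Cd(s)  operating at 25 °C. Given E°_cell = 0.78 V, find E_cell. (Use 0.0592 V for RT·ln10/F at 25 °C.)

0.878 V

Balancing electrons gives n = 2; the reaction quotient is Q = [Mn²⁺]/[Cd²⁺] = 5 × 10^-4.
At 25 °C, E = E° − (0.0592/n) log Q = 0.78 − (0.0592/2)(-3.301) = 0.780 + 0.098 = 0.878 V.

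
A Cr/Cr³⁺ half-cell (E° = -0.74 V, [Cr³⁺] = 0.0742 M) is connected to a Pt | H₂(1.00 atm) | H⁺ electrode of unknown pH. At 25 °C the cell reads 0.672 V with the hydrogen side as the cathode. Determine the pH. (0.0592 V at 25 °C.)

E°_cell = 0.74 V and n = 6.
log Q = n(E° − E)/0.0592 = 6×(0.74 − 0.672)/0.0592 = 6.892.
With Q = [Cr³⁺]^2·P(H₂)^3 / [H⁺]^6, solving for [H⁺] gives log[H⁺] = -1.525, so pH = 1.53.

pH = 1.53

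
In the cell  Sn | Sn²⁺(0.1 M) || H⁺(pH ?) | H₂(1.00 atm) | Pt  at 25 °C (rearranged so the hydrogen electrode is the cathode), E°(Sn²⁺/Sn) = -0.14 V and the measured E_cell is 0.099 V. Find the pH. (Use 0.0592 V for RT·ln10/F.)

E°_cell = 0.14 V and n = 2.
log Q = n(E° − E)/0.0592 = 2×(0.14 − 0.099)/0.0592 = 1.385.
With Q = [Sn²⁺]·P(H₂) / [H⁺]^2, solving for [H⁺] gives log[H⁺] = -1.193, so pH = 1.19.

pH = 1.19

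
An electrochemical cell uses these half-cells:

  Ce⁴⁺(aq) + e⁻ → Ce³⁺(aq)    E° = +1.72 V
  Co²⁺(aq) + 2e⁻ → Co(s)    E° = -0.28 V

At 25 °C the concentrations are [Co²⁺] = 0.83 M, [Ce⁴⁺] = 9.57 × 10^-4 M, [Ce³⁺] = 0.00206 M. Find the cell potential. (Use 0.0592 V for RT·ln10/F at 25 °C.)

The Ce⁴⁺/Ce³⁺ couple has the higher reduction potential and acts as the cathode, so E°_cell = +1.72 − (-0.28) = 2.00 V.
Balancing electrons gives n = 2; the reaction quotient is Q = [Co²⁺]·[Ce³⁺]^2/[Ce⁴⁺]^2 = 3.85.
At 25 °C, E = E° − (0.0592/n) log Q = 2.00 − (0.0592/2)(0.585) = 2.000 − 0.017 = 1.983 V.

1.98 V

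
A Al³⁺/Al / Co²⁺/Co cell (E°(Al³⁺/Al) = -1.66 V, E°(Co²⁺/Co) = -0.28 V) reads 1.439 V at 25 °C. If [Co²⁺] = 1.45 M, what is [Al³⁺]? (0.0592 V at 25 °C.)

0.0018 M

From the Nernst equation, log Q = n(E° − E)/0.0592 = 6(1.38 − 1.439)/0.0592 = -5.980, so Q = 1.05 × 10^-6.
With Q = [Al³⁺]^2/[Co²⁺]^3 and the known concentrations, [Al³⁺]^2 in the numerator gives [Al³⁺] = 0.0018 M.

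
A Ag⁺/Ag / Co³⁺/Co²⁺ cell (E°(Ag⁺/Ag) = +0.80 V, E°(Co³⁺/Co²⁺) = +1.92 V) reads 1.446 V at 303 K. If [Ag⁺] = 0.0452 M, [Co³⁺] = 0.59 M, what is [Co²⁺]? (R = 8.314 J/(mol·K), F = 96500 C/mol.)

From the Nernst equation, ln Q = nF(E° − E)/RT = 1×96500×(1.12 − 1.446)/(8.314×303) = -12.488, so Q = 3.77 × 10^-6.
With Q = [Ag⁺]·[Co²⁺]/[Co³⁺] and the known concentrations, [Co²⁺] in the numerator gives [Co²⁺] = 4.9 × 10^-5 M.

4.9 × 10^-5 M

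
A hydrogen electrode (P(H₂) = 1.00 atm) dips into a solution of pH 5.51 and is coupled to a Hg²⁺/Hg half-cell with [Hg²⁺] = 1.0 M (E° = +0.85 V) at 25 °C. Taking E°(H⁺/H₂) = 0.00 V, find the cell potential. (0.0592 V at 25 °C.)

1.18 V

The Hg²⁺/Hg couple is the cathode, so E°_cell = 0.85 V; n = 2.
[H⁺] = 10^(−5.51) = 3.1 × 10^-6 M, and Q = [H⁺]^2 / ([Hg²⁺]·P(H₂)) = 9.55 × 10^-12.
E = E° − (0.0592/2) log Q = 0.85 − (0.0592/2)(-11.020) = 1.176 V.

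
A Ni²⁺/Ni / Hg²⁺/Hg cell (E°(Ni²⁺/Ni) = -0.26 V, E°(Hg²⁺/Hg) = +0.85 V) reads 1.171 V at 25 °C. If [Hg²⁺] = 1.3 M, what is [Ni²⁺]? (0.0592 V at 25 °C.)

From the Nernst equation, log Q = n(E° − E)/0.0592 = 2(1.11 − 1.171)/0.0592 = -2.061, so Q = 0.00869.
With Q = [Ni²⁺]/[Hg²⁺] and the known concentrations, [Ni²⁺] in the numerator gives [Ni²⁺] = 0.011 M.

0.011 M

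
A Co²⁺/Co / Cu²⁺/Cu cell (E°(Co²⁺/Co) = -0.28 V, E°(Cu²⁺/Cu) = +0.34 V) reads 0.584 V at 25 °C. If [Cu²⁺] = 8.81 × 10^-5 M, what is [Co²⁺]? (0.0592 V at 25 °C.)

From the Nernst equation, log Q = n(E° − E)/0.0592 = 2(0.62 − 0.584)/0.0592 = 1.216, so Q = 16.5.
With Q = [Co²⁺]/[Cu²⁺] and the known concentrations, [Co²⁺] in the numerator gives [Co²⁺] = 0.0014 M.

0.0014 M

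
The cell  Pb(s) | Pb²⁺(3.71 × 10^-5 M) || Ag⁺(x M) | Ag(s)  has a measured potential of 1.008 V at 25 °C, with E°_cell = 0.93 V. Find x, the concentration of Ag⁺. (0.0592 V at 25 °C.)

From the Nernst equation, log Q = n(E° − E)/0.0592 = 2(0.93 − 1.008)/0.0592 = -2.635, so Q = 0.00232.
With Q = [Pb²⁺]/[Ag⁺]^2 and the known concentrations, [Ag⁺]^2 in the denominator gives [Ag⁺] = 0.13 M.

0.13 M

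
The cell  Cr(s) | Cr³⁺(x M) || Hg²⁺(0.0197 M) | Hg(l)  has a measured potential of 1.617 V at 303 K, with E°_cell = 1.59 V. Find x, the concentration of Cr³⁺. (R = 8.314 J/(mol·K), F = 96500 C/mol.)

1.2 × 10^-4 M

From the Nernst equation, ln Q = nF(E° − E)/RT = 6×96500×(1.59 − 1.617)/(8.314×303) = -6.206, so Q = 0.00202.
With Q = [Cr³⁺]^2/[Hg²⁺]^3 and the known concentrations, [Cr³⁺]^2 in the numerator gives [Cr³⁺] = 1.2 × 10^-4 M.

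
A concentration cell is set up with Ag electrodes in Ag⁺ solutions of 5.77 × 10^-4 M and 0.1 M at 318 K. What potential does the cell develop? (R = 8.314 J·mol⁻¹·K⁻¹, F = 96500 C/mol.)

Both half-cells are Ag⁺/Ag, so E°_cell = 0. The concentrated side is the cathode; the cell reaction moves Ag⁺ from high to low concentration with n = 1.
Q = [Ag⁺]_dilute/[Ag⁺]_conc = 5.77 × 10^-4/0.1 = 0.00577.
E = 0 − (RT/nF) ln Q = −((8.314×318)/(1×96500))(-5.155) = 0.1412 V.

0.14 V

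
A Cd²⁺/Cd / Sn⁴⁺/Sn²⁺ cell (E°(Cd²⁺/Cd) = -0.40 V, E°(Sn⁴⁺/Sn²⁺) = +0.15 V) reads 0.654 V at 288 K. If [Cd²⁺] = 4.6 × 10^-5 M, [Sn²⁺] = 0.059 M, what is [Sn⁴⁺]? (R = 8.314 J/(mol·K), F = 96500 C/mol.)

From the Nernst equation, ln Q = nF(E° − E)/RT = 2×96500×(0.55 − 0.654)/(8.314×288) = -8.383, so Q = 2.29 × 10^-4.
With Q = [Cd²⁺]·[Sn²⁺]/[Sn⁴⁺] and the known concentrations, [Sn⁴⁺] in the denominator gives [Sn⁴⁺] = 0.012 M.

0.012 M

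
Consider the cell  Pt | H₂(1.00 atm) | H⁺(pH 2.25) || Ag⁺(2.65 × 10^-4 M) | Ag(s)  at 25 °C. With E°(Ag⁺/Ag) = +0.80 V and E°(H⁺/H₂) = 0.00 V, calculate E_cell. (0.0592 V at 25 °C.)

0.72 V

The Ag⁺/Ag couple is the cathode, so E°_cell = 0.80 V; n = 2.
[H⁺] = 10^(−2.25) = 0.0056 M, and Q = [H⁺]^2 / ([Ag⁺]^2·P(H₂)) = 450.
E = E° − (0.0592/2) log Q = 0.80 − (0.0592/2)(2.654) = 0.721 V.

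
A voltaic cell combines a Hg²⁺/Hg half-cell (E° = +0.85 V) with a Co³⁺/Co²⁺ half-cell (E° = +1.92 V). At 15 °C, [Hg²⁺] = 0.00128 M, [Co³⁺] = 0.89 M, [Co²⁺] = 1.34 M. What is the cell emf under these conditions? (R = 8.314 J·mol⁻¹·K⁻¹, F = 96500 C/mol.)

1.14 V

The Co³⁺/Co²⁺ couple has the higher reduction potential and acts as the cathode, so E°_cell = +1.92 − (+0.85) = 1.07 V.
Balancing electrons gives n = 2; the reaction quotient is Q = [Hg²⁺]·[Co²⁺]^2/[Co³⁺]^2 = 0.00290.
E = E° − (RT/nF) ln Q = 1.07 − (8.314×288)/(2×96500) × (-5.842) = 1.070 + 0.072 = 1.142 V.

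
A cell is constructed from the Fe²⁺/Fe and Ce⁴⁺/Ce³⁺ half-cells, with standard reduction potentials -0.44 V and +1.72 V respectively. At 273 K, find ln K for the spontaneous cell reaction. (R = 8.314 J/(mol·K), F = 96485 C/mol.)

E°_cell = +1.72 − (-0.44) = 2.16 V, with n = 2 electrons transferred.
At equilibrium E = 0, so the Nernst equation gives ln K = nFE°/RT = (2)(96485)(2.16)/((8.314)(273)) = 183.64.

ln K = 183.6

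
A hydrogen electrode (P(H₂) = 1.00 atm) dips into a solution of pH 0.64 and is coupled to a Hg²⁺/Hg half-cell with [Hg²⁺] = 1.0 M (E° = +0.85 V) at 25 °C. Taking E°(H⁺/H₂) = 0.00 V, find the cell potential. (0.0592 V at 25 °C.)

0.89 V

The Hg²⁺/Hg couple is the cathode, so E°_cell = 0.85 V; n = 2.
[H⁺] = 10^(−0.64) = 0.23 M, and Q = [H⁺]^2 / ([Hg²⁺]·P(H₂)) = 0.0525.
E = E° − (0.0592/2) log Q = 0.85 − (0.0592/2)(-1.280) = 0.888 V.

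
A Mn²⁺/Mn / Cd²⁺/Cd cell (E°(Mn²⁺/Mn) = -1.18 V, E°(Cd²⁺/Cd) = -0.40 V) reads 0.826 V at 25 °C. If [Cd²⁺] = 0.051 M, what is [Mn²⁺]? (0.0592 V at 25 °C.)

From the Nernst equation, log Q = n(E° − E)/0.0592 = 2(0.78 − 0.826)/0.0592 = -1.554, so Q = 0.0279.
With Q = [Mn²⁺]/[Cd²⁺] and the known concentrations, [Mn²⁺] in the numerator gives [Mn²⁺] = 0.0014 M.

0.0014 M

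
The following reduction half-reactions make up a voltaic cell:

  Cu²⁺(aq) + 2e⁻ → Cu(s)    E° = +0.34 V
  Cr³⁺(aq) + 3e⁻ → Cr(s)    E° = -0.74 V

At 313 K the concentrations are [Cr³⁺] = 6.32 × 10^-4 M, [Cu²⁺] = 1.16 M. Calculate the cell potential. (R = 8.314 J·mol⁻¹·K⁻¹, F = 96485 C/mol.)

1.15 V

The Cu²⁺/Cu couple has the higher reduction potential and acts as the cathode, so E°_cell = +0.34 − (-0.74) = 1.08 V.
Balancing electrons gives n = 6; the reaction quotient is Q = [Cr³⁺]^2/[Cu²⁺]^3 = 2.56 × 10^-7.
E = E° − (RT/nF) ln Q = 1.08 − (8.314×313)/(6×96485) × (-15.179) = 1.080 + 0.068 = 1.148 V.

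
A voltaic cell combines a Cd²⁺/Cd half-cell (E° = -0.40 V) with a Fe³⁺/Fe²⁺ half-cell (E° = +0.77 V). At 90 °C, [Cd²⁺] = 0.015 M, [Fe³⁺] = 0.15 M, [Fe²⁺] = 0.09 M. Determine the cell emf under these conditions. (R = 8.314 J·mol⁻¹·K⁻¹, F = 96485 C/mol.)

The Fe³⁺/Fe²⁺ couple has the higher reduction potential and acts as the cathode, so E°_cell = +0.77 − (-0.40) = 1.17 V.
Balancing electrons gives n = 2; the reaction quotient is Q = [Cd²⁺]·[Fe²⁺]^2/[Fe³⁺]^2 = 0.00540.
E = E° − (RT/nF) ln Q = 1.17 − (8.314×363)/(2×96485) × (-5.221) = 1.170 + 0.082 = 1.252 V.

1.25 V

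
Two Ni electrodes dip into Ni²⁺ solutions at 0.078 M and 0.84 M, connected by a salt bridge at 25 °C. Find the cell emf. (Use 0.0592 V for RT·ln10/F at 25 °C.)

Both half-cells are Ni²⁺/Ni, so E°_cell = 0. The concentrated side is the cathode; the cell reaction moves Ni²⁺ from high to low concentration with n = 2.
Q = [Ni²⁺]_dilute/[Ni²⁺]_conc = 0.078/0.84 = 0.0929.
E = 0 − (0.0592/2) log Q = −(0.0592/2)(-1.032) = 0.0305 V.

0.031 V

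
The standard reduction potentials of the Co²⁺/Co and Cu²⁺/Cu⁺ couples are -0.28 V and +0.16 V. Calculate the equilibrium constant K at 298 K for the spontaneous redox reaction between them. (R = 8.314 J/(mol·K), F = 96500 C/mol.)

7.7 × 10^14

E°_cell = +0.16 − (-0.28) = 0.44 V, with n = 2 electrons transferred.
At equilibrium E = 0, so the Nernst equation gives ln K = nFE°/RT = (2)(96500)(0.44)/((8.314)(298)) = 34.28.
K = e^34.28 = 7.7 × 10^14.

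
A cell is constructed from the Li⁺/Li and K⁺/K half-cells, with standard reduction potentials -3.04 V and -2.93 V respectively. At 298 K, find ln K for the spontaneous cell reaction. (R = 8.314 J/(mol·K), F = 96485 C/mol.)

ln K = 4.3

E°_cell = -2.93 − (-3.04) = 0.11 V, with n = 1 electron transferred.
At equilibrium E = 0, so the Nernst equation gives ln K = nFE°/RT = (1)(96485)(0.11)/((8.314)(298)) = 4.28.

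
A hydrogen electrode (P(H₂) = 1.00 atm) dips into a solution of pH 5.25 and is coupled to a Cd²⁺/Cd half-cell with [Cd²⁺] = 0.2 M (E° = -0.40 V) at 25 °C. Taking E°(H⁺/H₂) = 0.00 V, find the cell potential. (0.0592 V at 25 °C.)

0.11 V

The hydrogen couple is the cathode, so E°_cell = 0.40 V; n = 2.
[H⁺] = 10^(−5.25) = 5.6 × 10^-6 M, and Q = [Cd²⁺]·P(H₂) / [H⁺]^2 = 6.32 × 10^9.
E = E° − (0.0592/2) log Q = 0.40 − (0.0592/2)(9.801) = 0.110 V.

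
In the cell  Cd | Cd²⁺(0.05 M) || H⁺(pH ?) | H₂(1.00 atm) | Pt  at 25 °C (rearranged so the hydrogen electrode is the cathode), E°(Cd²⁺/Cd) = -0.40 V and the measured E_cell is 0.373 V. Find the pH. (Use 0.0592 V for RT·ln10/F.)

E°_cell = 0.40 V and n = 2.
log Q = n(E° − E)/0.0592 = 2×(0.40 − 0.373)/0.0592 = 0.912.
With Q = [Cd²⁺]·P(H₂) / [H⁺]^2, solving for [H⁺] gives log[H⁺] = -1.107, so pH = 1.11.

pH = 1.11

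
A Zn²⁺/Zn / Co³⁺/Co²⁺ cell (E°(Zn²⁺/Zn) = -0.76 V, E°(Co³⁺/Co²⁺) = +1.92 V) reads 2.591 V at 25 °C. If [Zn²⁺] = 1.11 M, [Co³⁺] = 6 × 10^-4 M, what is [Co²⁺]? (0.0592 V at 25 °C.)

From the Nernst equation, log Q = n(E° − E)/0.0592 = 2(2.68 − 2.591)/0.0592 = 3.007, so Q = 1020.
With Q = [Zn²⁺]·[Co²⁺]^2/[Co³⁺]^2 and the known concentrations, [Co²⁺]^2 in the numerator gives [Co²⁺] = 0.018 M.

0.018 M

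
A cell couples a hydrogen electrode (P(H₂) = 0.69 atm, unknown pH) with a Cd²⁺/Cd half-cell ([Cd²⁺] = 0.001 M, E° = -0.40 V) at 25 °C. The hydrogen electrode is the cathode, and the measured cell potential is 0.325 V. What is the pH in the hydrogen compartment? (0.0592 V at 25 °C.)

E°_cell = 0.40 V and n = 2.
log Q = n(E° − E)/0.0592 = 2×(0.40 − 0.325)/0.0592 = 2.534.
With Q = [Cd²⁺]·P(H₂) / [H⁺]^2, solving for [H⁺] gives log[H⁺] = -2.847, so pH = 2.85.

pH = 2.85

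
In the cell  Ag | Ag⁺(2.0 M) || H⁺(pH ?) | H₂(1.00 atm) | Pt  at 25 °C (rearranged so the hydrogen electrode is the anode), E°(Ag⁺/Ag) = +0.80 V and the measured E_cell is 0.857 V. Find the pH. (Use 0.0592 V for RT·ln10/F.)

pH = 0.66

E°_cell = 0.80 V and n = 2.
log Q = n(E° − E)/0.0592 = 2×(0.80 − 0.857)/0.0592 = -1.926.
With Q = [H⁺]^2 / ([Ag⁺]^2·P(H₂)), solving for [H⁺] gives log[H⁺] = -0.662, so pH = 0.66.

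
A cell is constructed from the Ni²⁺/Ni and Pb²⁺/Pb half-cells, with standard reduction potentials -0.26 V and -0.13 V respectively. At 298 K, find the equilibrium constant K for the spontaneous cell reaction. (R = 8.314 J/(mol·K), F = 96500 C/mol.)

E°_cell = -0.13 − (-0.26) = 0.13 V, with n = 2 electrons transferred.
At equilibrium E = 0, so the Nernst equation gives ln K = nFE°/RT = (2)(96500)(0.13)/((8.314)(298)) = 10.13.
K = e^10.13 = 2.5 × 10^4.

2.5 × 10^4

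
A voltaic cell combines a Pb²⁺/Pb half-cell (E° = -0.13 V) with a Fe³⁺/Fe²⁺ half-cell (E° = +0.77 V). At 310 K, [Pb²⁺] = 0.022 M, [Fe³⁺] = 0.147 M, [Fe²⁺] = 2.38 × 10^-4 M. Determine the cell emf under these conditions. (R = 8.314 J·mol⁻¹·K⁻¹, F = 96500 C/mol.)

The Fe³⁺/Fe²⁺ couple has the higher reduction potential and acts as the cathode, so E°_cell = +0.77 − (-0.13) = 0.90 V.
Balancing electrons gives n = 2; the reaction quotient is Q = [Pb²⁺]·[Fe²⁺]^2/[Fe³⁺]^2 = 5.77 × 10^-8.
E = E° − (RT/nF) ln Q = 0.90 − (8.314×310)/(2×96500) × (-16.669) = 0.900 + 0.223 = 1.123 V.

1.12 V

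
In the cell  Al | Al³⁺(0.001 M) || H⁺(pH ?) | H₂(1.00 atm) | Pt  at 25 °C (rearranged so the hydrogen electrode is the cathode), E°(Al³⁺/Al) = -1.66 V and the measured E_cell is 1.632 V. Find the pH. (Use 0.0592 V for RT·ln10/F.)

E°_cell = 1.66 V and n = 6.
log Q = n(E° − E)/0.0592 = 6×(1.66 − 1.632)/0.0592 = 2.838.
With Q = [Al³⁺]^2·P(H₂)^3 / [H⁺]^6, solving for [H⁺] gives log[H⁺] = -1.473, so pH = 1.47.

pH = 1.47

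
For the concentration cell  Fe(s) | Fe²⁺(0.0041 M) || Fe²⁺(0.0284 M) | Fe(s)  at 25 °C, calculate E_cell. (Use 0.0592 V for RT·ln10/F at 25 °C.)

0.025 V

Both half-cells are Fe²⁺/Fe, so E°_cell = 0. The concentrated side is the cathode; the cell reaction moves Fe²⁺ from high to low concentration with n = 2.
Q = [Fe²⁺]_dilute/[Fe²⁺]_conc = 0.0041/0.0284 = 0.144.
E = 0 − (0.0592/2) log Q = −(0.0592/2)(-0.841) = 0.0249 V.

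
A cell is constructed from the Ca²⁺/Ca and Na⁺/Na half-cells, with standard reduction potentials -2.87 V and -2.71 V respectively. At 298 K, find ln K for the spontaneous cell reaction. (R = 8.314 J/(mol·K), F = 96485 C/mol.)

E°_cell = -2.71 − (-2.87) = 0.16 V, with n = 2 electrons transferred.
At equilibrium E = 0, so the Nernst equation gives ln K = nFE°/RT = (2)(96485)(0.16)/((8.314)(298)) = 12.46.

ln K = 12.5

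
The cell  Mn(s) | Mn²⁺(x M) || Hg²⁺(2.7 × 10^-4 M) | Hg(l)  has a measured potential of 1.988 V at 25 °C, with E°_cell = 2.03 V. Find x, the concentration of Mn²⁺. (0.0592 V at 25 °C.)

0.0071 M

From the Nernst equation, log Q = n(E° − E)/0.0592 = 2(2.03 − 1.988)/0.0592 = 1.419, so Q = 26.2.
With Q = [Mn²⁺]/[Hg²⁺] and the known concentrations, [Mn²⁺] in the numerator gives [Mn²⁺] = 0.0071 M.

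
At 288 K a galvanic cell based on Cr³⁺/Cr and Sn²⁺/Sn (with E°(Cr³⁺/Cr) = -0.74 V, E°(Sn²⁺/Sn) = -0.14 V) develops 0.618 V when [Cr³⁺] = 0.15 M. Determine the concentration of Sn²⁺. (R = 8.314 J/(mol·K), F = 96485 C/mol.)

1.2 M

From the Nernst equation, ln Q = nF(E° − E)/RT = 6×96485×(0.60 − 0.618)/(8.314×288) = -4.352, so Q = 0.0129.
With Q = [Cr³⁺]^2/[Sn²⁺]^3 and the known concentrations, [Sn²⁺]^3 in the denominator gives [Sn²⁺] = 1.2 M.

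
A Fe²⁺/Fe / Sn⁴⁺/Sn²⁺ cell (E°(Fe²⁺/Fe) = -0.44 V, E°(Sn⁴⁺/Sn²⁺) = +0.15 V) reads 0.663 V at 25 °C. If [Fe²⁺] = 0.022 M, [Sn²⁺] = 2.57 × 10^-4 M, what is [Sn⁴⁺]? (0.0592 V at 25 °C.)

From the Nernst equation, log Q = n(E° − E)/0.0592 = 2(0.59 − 0.663)/0.0592 = -2.466, so Q = 0.00342.
With Q = [Fe²⁺]·[Sn²⁺]/[Sn⁴⁺] and the known concentrations, [Sn⁴⁺] in the denominator gives [Sn⁴⁺] = 0.0017 M.

0.0017 M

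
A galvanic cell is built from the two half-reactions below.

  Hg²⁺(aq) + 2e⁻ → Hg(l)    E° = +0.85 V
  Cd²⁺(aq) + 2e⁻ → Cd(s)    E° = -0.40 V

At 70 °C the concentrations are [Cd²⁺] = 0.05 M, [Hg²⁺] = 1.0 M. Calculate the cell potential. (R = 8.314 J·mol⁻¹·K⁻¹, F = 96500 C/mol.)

1.29 V

The Hg²⁺/Hg couple has the higher reduction potential and acts as the cathode, so E°_cell = +0.85 − (-0.40) = 1.25 V.
Balancing electrons gives n = 2; the reaction quotient is Q = [Cd²⁺]/[Hg²⁺] = 0.0500.
E = E° − (RT/nF) ln Q = 1.25 − (8.314×343)/(2×96500) × (-2.996) = 1.250 + 0.044 = 1.294 V.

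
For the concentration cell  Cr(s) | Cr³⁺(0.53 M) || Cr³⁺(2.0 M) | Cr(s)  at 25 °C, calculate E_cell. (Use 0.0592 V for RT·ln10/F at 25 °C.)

0.011 V

Both half-cells are Cr³⁺/Cr, so E°_cell = 0. The concentrated side is the cathode; the cell reaction moves Cr³⁺ from high to low concentration with n = 3.
Q = [Cr³⁺]_dilute/[Cr³⁺]_conc = 0.53/2.0 = 0.265.
E = 0 − (0.0592/3) log Q = −(0.0592/3)(-0.577) = 0.0114 V.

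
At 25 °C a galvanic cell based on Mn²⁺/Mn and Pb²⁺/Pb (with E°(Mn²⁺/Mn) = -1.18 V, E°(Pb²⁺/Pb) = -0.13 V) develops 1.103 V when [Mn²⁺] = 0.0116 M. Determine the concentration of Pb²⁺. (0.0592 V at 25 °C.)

0.72 M

From the Nernst equation, log Q = n(E° − E)/0.0592 = 2(1.05 − 1.103)/0.0592 = -1.791, so Q = 0.0162.
With Q = [Mn²⁺]/[Pb²⁺] and the known concentrations, [Pb²⁺] in the denominator gives [Pb²⁺] = 0.72 M.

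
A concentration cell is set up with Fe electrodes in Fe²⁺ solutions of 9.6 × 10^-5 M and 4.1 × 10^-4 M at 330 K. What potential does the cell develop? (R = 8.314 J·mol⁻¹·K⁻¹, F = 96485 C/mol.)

Both half-cells are Fe²⁺/Fe, so E°_cell = 0. The concentrated side is the cathode; the cell reaction moves Fe²⁺ from high to low concentration with n = 2.
Q = [Fe²⁺]_dilute/[Fe²⁺]_conc = 9.6 × 10^-5/4.1 × 10^-4 = 0.234.
E = 0 − (RT/nF) ln Q = −((8.314×330)/(2×96485))(-1.452) = 0.0206 V.

0.021 V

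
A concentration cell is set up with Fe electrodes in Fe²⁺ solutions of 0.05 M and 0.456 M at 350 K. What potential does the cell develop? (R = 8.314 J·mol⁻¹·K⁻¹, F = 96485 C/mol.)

Both half-cells are Fe²⁺/Fe, so E°_cell = 0. The concentrated side is the cathode; the cell reaction moves Fe²⁺ from high to low concentration with n = 2.
Q = [Fe²⁺]_dilute/[Fe²⁺]_conc = 0.05/0.456 = 0.110.
E = 0 − (RT/nF) ln Q = −((8.314×350)/(2×96485))(-2.210) = 0.0333 V.

0.033 V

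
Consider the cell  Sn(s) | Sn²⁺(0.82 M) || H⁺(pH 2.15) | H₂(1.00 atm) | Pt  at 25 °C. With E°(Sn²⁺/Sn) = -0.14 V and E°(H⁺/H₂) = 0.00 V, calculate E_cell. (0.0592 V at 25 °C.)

0.015 V

The hydrogen couple is the cathode, so E°_cell = 0.14 V; n = 2.
[H⁺] = 10^(−2.15) = 0.0071 M, and Q = [Sn²⁺]·P(H₂) / [H⁺]^2 = 1.64 × 10^4.
E = E° − (0.0592/2) log Q = 0.14 − (0.0592/2)(4.214) = 0.015 V.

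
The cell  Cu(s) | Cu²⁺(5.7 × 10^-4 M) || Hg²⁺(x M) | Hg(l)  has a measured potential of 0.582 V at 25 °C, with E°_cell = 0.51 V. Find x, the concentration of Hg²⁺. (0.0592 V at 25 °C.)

0.15 M

From the Nernst equation, log Q = n(E° − E)/0.0592 = 2(0.51 − 0.582)/0.0592 = -2.432, so Q = 0.00369.
With Q = [Cu²⁺]/[Hg²⁺] and the known concentrations, [Hg²⁺] in the denominator gives [Hg²⁺] = 0.15 M.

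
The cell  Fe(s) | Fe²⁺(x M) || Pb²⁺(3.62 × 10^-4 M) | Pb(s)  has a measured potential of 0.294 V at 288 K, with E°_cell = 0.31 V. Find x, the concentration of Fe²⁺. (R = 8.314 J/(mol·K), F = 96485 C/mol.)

From the Nernst equation, ln Q = nF(E° − E)/RT = 2×96485×(0.31 − 0.294)/(8.314×288) = 1.289, so Q = 3.63.
With Q = [Fe²⁺]/[Pb²⁺] and the known concentrations, [Fe²⁺] in the numerator gives [Fe²⁺] = 0.0013 M.

0.0013 M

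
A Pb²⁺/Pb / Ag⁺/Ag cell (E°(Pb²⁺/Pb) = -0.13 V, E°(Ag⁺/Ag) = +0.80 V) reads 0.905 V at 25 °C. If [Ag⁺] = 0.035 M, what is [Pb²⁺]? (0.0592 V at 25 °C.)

0.0086 M

From the Nernst equation, log Q = n(E° − E)/0.0592 = 2(0.93 − 0.905)/0.0592 = 0.845, so Q = 6.99.
With Q = [Pb²⁺]/[Ag⁺]^2 and the known concentrations, [Pb²⁺] in the numerator gives [Pb²⁺] = 0.0086 M.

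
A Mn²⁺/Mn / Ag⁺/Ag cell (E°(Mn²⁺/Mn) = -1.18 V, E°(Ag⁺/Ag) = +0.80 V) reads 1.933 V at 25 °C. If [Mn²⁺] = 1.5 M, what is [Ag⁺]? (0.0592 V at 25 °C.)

From the Nernst equation, log Q = n(E° − E)/0.0592 = 2(1.98 − 1.933)/0.0592 = 1.588, so Q = 38.7.
With Q = [Mn²⁺]/[Ag⁺]^2 and the known concentrations, [Ag⁺]^2 in the denominator gives [Ag⁺] = 0.2 M.

0.2 M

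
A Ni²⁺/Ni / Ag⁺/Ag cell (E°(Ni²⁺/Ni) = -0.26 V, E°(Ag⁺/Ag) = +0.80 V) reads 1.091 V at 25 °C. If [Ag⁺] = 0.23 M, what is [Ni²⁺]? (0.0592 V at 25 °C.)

0.0047 M

From the Nernst equation, log Q = n(E° − E)/0.0592 = 2(1.06 − 1.091)/0.0592 = -1.047, so Q = 0.0897.
With Q = [Ni²⁺]/[Ag⁺]^2 and the known concentrations, [Ni²⁺] in the numerator gives [Ni²⁺] = 0.0047 M.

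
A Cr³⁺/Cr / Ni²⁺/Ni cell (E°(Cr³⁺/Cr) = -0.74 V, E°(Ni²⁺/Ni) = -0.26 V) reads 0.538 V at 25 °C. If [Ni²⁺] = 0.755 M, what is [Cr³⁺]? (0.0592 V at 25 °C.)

From the Nernst equation, log Q = n(E° − E)/0.0592 = 6(0.48 − 0.538)/0.0592 = -5.878, so Q = 1.32 × 10^-6.
With Q = [Cr³⁺]^2/[Ni²⁺]^3 and the known concentrations, [Cr³⁺]^2 in the numerator gives [Cr³⁺] = 7.5 × 10^-4 M.

7.5 × 10^-4 M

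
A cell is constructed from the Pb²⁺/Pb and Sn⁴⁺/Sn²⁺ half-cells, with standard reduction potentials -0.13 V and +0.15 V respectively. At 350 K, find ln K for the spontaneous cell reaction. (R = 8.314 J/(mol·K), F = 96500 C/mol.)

ln K = 18.6

E°_cell = +0.15 − (-0.13) = 0.28 V, with n = 2 electrons transferred.
At equilibrium E = 0, so the Nernst equation gives ln K = nFE°/RT = (2)(96500)(0.28)/((8.314)(350)) = 18.57.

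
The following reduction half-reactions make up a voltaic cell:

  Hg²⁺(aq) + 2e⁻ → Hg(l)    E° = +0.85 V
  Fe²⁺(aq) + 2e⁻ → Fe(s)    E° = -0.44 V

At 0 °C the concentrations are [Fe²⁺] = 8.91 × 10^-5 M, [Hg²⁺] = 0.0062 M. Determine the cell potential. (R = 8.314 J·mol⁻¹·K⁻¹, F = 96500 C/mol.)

1.34 V

The Hg²⁺/Hg couple has the higher reduction potential and acts as the cathode, so E°_cell = +0.85 − (-0.44) = 1.29 V.
Balancing electrons gives n = 2; the reaction quotient is Q = [Fe²⁺]/[Hg²⁺] = 0.0144.
E = E° − (RT/nF) ln Q = 1.29 − (8.314×273)/(2×96500) × (-4.243) = 1.290 + 0.050 = 1.340 V.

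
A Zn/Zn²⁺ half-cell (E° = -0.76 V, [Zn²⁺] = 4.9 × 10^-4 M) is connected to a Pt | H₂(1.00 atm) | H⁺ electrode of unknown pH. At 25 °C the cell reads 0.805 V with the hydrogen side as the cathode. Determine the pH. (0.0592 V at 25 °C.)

pH = 0.89

E°_cell = 0.76 V and n = 2.
log Q = n(E° − E)/0.0592 = 2×(0.76 − 0.805)/0.0592 = -1.520.
With Q = [Zn²⁺]·P(H₂) / [H⁺]^2, solving for [H⁺] gives log[H⁺] = -0.895, so pH = 0.89.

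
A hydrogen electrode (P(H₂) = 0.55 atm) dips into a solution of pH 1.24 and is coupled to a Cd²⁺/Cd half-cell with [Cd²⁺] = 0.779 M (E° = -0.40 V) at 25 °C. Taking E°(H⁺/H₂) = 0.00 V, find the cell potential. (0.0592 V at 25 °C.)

The hydrogen couple is the cathode, so E°_cell = 0.40 V; n = 2.
[H⁺] = 10^(−1.24) = 0.058 M, and Q = [Cd²⁺]·P(H₂) / [H⁺]^2 = 129.
E = E° − (0.0592/2) log Q = 0.40 − (0.0592/2)(2.112) = 0.337 V.

0.34 V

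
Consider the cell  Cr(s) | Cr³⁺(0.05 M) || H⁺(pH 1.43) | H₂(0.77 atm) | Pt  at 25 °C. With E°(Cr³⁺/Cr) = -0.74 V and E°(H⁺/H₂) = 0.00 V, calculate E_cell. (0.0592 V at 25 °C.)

0.68 V

The hydrogen couple is the cathode, so E°_cell = 0.74 V; n = 6.
[H⁺] = 10^(−1.43) = 0.037 M, and Q = [Cr³⁺]^2·P(H₂)^3 / [H⁺]^6 = 4.34 × 10^5.
E = E° − (0.0592/6) log Q = 0.74 − (0.0592/6)(5.637) = 0.684 V.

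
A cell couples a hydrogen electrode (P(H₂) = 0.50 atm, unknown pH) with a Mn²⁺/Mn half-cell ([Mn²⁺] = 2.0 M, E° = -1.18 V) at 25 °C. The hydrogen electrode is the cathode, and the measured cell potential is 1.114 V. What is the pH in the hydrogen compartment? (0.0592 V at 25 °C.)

E°_cell = 1.18 V and n = 2.
log Q = n(E° − E)/0.0592 = 2×(1.18 − 1.114)/0.0592 = 2.230.
With Q = [Mn²⁺]·P(H₂) / [H⁺]^2, solving for [H⁺] gives log[H⁺] = -1.115, so pH = 1.11.

pH = 1.11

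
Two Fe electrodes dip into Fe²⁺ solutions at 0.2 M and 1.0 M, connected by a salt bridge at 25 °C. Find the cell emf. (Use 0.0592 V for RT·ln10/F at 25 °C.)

Both half-cells are Fe²⁺/Fe, so E°_cell = 0. The concentrated side is the cathode; the cell reaction moves Fe²⁺ from high to low concentration with n = 2.
Q = [Fe²⁺]_dilute/[Fe²⁺]_conc = 0.2/1.0 = 0.200.
E = 0 − (0.0592/2) log Q = −(0.0592/2)(-0.699) = 0.0207 V.

0.021 V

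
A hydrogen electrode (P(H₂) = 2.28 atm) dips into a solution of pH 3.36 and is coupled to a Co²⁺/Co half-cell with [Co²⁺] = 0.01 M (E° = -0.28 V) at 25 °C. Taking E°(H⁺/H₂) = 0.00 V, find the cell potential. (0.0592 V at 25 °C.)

The hydrogen couple is the cathode, so E°_cell = 0.28 V; n = 2.
[H⁺] = 10^(−3.36) = 4.4 × 10^-4 M, and Q = [Co²⁺]·P(H₂) / [H⁺]^2 = 1.2 × 10^5.
E = E° − (0.0592/2) log Q = 0.28 − (0.0592/2)(5.078) = 0.130 V.

0.13 V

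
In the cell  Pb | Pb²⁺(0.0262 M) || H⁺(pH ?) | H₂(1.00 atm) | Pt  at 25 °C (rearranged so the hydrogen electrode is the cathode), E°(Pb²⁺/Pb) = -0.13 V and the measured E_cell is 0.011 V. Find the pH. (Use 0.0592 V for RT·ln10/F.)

E°_cell = 0.13 V and n = 2.
log Q = n(E° − E)/0.0592 = 2×(0.13 − 0.011)/0.0592 = 4.020.
With Q = [Pb²⁺]·P(H₂) / [H⁺]^2, solving for [H⁺] gives log[H⁺] = -2.801, so pH = 2.80.

pH = 2.80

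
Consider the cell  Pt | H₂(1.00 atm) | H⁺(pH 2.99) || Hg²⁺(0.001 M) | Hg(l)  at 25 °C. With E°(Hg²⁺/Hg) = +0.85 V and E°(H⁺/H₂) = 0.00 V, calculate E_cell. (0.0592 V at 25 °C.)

0.94 V

The Hg²⁺/Hg couple is the cathode, so E°_cell = 0.85 V; n = 2.
[H⁺] = 10^(−2.99) = 0.0010 M, and Q = [H⁺]^2 / ([Hg²⁺]·P(H₂)) = 0.00105.
E = E° − (0.0592/2) log Q = 0.85 − (0.0592/2)(-2.980) = 0.938 V.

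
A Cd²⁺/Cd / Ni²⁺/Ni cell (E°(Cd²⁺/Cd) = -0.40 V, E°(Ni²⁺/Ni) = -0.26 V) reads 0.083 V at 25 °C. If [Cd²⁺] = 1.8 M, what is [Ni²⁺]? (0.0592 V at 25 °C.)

From the Nernst equation, log Q = n(E° − E)/0.0592 = 2(0.14 − 0.083)/0.0592 = 1.926, so Q = 84.3.
With Q = [Cd²⁺]/[Ni²⁺] and the known concentrations, [Ni²⁺] in the denominator gives [Ni²⁺] = 0.021 M.

0.021 M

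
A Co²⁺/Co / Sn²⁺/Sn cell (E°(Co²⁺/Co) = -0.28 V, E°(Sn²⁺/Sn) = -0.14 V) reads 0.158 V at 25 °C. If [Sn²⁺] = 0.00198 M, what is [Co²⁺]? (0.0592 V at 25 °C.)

From the Nernst equation, log Q = n(E° − E)/0.0592 = 2(0.14 − 0.158)/0.0592 = -0.608, so Q = 0.247.
With Q = [Co²⁺]/[Sn²⁺] and the known concentrations, [Co²⁺] in the numerator gives [Co²⁺] = 4.9 × 10^-4 M.

4.9 × 10^-4 M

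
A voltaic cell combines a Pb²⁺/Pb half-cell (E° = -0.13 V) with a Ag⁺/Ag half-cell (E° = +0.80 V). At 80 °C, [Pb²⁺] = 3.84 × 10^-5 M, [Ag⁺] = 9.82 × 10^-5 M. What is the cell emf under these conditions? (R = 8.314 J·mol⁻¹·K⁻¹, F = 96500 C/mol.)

0.804 V

The Ag⁺/Ag couple has the higher reduction potential and acts as the cathode, so E°_cell = +0.80 − (-0.13) = 0.93 V.
Balancing electrons gives n = 2; the reaction quotient is Q = [Pb²⁺]/[Ag⁺]^2 = 3980.
E = E° − (RT/nF) ln Q = 0.93 − (8.314×353)/(2×96500) × (8.290) = 0.930 − 0.126 = 0.804 V.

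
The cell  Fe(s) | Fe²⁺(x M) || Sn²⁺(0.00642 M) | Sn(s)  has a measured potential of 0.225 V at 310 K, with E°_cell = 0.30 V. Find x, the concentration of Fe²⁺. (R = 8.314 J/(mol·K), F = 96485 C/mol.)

From the Nernst equation, ln Q = nF(E° − E)/RT = 2×96485×(0.30 − 0.225)/(8.314×310) = 5.615, so Q = 275.
With Q = [Fe²⁺]/[Sn²⁺] and the known concentrations, [Fe²⁺] in the numerator gives [Fe²⁺] = 1.8 M.

1.8 M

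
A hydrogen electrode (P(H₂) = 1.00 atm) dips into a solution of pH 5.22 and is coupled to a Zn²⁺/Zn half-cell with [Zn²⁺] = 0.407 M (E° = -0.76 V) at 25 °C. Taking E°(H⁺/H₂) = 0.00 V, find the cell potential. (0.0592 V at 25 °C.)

0.46 V

The hydrogen couple is the cathode, so E°_cell = 0.76 V; n = 2.
[H⁺] = 10^(−5.22) = 6 × 10^-6 M, and Q = [Zn²⁺]·P(H₂) / [H⁺]^2 = 1.12 × 10^10.
E = E° − (0.0592/2) log Q = 0.76 − (0.0592/2)(10.050) = 0.463 V.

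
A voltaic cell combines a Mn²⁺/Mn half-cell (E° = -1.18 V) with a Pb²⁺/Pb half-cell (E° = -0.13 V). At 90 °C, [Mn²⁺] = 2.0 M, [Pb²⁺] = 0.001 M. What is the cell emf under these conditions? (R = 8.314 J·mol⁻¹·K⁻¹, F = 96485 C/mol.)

0.931 V

The Pb²⁺/Pb couple has the higher reduction potential and acts as the cathode, so E°_cell = -0.13 − (-1.18) = 1.05 V.
Balancing electrons gives n = 2; the reaction quotient is Q = [Mn²⁺]/[Pb²⁺] = 2000.
E = E° − (RT/nF) ln Q = 1.05 − (8.314×363)/(2×96485) × (7.601) = 1.050 − 0.119 = 0.931 V.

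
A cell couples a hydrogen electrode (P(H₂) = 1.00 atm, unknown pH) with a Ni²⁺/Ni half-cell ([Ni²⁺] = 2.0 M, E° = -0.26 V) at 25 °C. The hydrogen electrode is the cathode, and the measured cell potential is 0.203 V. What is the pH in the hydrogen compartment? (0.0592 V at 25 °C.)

E°_cell = 0.26 V and n = 2.
log Q = n(E° − E)/0.0592 = 2×(0.26 − 0.203)/0.0592 = 1.926.
With Q = [Ni²⁺]·P(H₂) / [H⁺]^2, solving for [H⁺] gives log[H⁺] = -0.812, so pH = 0.81.

pH = 0.81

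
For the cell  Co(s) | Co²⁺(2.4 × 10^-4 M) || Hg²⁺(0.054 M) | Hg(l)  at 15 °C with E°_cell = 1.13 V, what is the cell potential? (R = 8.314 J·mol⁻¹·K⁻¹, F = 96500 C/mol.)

1.20 V

Balancing electrons gives n = 2; the reaction quotient is Q = [Co²⁺]/[Hg²⁺] = 0.00444.
E = E° − (RT/nF) ln Q = 1.13 − (8.314×288)/(2×96500) × (-5.416) = 1.130 + 0.067 = 1.197 V.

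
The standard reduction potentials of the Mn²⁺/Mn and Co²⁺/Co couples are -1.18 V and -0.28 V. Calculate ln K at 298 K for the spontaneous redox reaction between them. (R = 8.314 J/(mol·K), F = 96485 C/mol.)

ln K = 70.1

E°_cell = -0.28 − (-1.18) = 0.90 V, with n = 2 electrons transferred.
At equilibrium E = 0, so the Nernst equation gives ln K = nFE°/RT = (2)(96485)(0.90)/((8.314)(298)) = 70.10.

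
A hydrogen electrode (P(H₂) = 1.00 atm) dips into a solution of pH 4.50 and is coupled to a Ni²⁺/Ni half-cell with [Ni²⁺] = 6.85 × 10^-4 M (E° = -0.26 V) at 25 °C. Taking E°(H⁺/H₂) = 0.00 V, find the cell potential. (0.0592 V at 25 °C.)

The hydrogen couple is the cathode, so E°_cell = 0.26 V; n = 2.
[H⁺] = 10^(−4.50) = 3.2 × 10^-5 M, and Q = [Ni²⁺]·P(H₂) / [H⁺]^2 = 6.85 × 10^5.
E = E° − (0.0592/2) log Q = 0.26 − (0.0592/2)(5.836) = 0.087 V.

0.087 V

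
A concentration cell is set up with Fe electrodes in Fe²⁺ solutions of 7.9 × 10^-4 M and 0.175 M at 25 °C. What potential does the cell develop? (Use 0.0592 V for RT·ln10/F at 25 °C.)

Both half-cells are Fe²⁺/Fe, so E°_cell = 0. The concentrated side is the cathode; the cell reaction moves Fe²⁺ from high to low concentration with n = 2.
Q = [Fe²⁺]_dilute/[Fe²⁺]_conc = 7.9 × 10^-4/0.175 = 0.00451.
E = 0 − (0.0592/2) log Q = −(0.0592/2)(-2.345) = 0.0694 V.

0.069 V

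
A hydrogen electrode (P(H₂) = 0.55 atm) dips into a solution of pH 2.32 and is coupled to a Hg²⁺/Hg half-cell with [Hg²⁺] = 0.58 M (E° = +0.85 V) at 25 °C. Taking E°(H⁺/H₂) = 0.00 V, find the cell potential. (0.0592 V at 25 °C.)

The Hg²⁺/Hg couple is the cathode, so E°_cell = 0.85 V; n = 2.
[H⁺] = 10^(−2.32) = 0.0048 M, and Q = [H⁺]^2 / ([Hg²⁺]·P(H₂)) = 7.18 × 10^-5.
E = E° − (0.0592/2) log Q = 0.85 − (0.0592/2)(-4.144) = 0.973 V.

0.97 V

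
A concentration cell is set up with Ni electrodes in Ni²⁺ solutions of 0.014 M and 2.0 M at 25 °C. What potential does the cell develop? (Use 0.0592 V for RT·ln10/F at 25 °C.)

0.064 V

Both half-cells are Ni²⁺/Ni, so E°_cell = 0. The concentrated side is the cathode; the cell reaction moves Ni²⁺ from high to low concentration with n = 2.
Q = [Ni²⁺]_dilute/[Ni²⁺]_conc = 0.014/2.0 = 0.00700.
E = 0 − (0.0592/2) log Q = −(0.0592/2)(-2.155) = 0.0638 V.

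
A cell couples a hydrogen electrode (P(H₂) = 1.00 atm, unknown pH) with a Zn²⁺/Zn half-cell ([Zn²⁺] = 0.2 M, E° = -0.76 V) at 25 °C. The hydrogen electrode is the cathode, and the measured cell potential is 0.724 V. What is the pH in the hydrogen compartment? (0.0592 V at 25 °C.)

E°_cell = 0.76 V and n = 2.
log Q = n(E° − E)/0.0592 = 2×(0.76 − 0.724)/0.0592 = 1.216.
With Q = [Zn²⁺]·P(H₂) / [H⁺]^2, solving for [H⁺] gives log[H⁺] = -0.958, so pH = 0.96.

pH = 0.96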